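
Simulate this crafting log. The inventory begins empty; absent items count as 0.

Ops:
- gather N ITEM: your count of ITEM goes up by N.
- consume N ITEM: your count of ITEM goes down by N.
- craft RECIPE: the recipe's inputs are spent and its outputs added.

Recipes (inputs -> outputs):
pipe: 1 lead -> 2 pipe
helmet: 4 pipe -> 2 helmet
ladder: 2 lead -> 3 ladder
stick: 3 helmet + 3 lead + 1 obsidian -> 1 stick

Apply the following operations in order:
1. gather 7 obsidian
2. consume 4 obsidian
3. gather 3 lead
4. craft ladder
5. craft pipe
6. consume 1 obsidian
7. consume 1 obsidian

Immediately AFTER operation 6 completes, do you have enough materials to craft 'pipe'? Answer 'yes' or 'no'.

After 1 (gather 7 obsidian): obsidian=7
After 2 (consume 4 obsidian): obsidian=3
After 3 (gather 3 lead): lead=3 obsidian=3
After 4 (craft ladder): ladder=3 lead=1 obsidian=3
After 5 (craft pipe): ladder=3 obsidian=3 pipe=2
After 6 (consume 1 obsidian): ladder=3 obsidian=2 pipe=2

Answer: no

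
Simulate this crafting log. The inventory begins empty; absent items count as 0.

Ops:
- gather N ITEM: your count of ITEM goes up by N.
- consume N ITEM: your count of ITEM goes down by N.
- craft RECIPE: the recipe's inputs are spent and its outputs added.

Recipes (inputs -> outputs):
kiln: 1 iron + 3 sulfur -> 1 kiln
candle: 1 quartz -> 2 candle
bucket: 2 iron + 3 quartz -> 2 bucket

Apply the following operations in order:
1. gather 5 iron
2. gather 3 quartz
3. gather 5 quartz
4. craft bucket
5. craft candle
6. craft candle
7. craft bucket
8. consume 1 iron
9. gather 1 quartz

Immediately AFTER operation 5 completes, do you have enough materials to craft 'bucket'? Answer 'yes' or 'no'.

Answer: yes

Derivation:
After 1 (gather 5 iron): iron=5
After 2 (gather 3 quartz): iron=5 quartz=3
After 3 (gather 5 quartz): iron=5 quartz=8
After 4 (craft bucket): bucket=2 iron=3 quartz=5
After 5 (craft candle): bucket=2 candle=2 iron=3 quartz=4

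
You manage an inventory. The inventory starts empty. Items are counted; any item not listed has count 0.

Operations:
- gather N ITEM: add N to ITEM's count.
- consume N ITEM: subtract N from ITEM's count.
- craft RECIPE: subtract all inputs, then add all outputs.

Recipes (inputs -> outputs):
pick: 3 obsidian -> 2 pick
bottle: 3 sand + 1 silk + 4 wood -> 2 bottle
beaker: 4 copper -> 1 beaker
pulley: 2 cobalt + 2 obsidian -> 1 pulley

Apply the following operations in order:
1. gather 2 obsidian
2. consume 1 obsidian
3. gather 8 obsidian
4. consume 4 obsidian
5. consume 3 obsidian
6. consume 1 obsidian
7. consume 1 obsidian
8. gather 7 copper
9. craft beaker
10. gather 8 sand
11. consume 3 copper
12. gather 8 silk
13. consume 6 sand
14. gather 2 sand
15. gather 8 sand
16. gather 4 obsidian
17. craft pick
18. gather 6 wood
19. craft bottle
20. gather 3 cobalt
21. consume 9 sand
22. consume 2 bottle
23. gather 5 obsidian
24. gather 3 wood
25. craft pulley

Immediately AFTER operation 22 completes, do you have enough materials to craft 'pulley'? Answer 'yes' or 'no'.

After 1 (gather 2 obsidian): obsidian=2
After 2 (consume 1 obsidian): obsidian=1
After 3 (gather 8 obsidian): obsidian=9
After 4 (consume 4 obsidian): obsidian=5
After 5 (consume 3 obsidian): obsidian=2
After 6 (consume 1 obsidian): obsidian=1
After 7 (consume 1 obsidian): (empty)
After 8 (gather 7 copper): copper=7
After 9 (craft beaker): beaker=1 copper=3
After 10 (gather 8 sand): beaker=1 copper=3 sand=8
After 11 (consume 3 copper): beaker=1 sand=8
After 12 (gather 8 silk): beaker=1 sand=8 silk=8
After 13 (consume 6 sand): beaker=1 sand=2 silk=8
After 14 (gather 2 sand): beaker=1 sand=4 silk=8
After 15 (gather 8 sand): beaker=1 sand=12 silk=8
After 16 (gather 4 obsidian): beaker=1 obsidian=4 sand=12 silk=8
After 17 (craft pick): beaker=1 obsidian=1 pick=2 sand=12 silk=8
After 18 (gather 6 wood): beaker=1 obsidian=1 pick=2 sand=12 silk=8 wood=6
After 19 (craft bottle): beaker=1 bottle=2 obsidian=1 pick=2 sand=9 silk=7 wood=2
After 20 (gather 3 cobalt): beaker=1 bottle=2 cobalt=3 obsidian=1 pick=2 sand=9 silk=7 wood=2
After 21 (consume 9 sand): beaker=1 bottle=2 cobalt=3 obsidian=1 pick=2 silk=7 wood=2
After 22 (consume 2 bottle): beaker=1 cobalt=3 obsidian=1 pick=2 silk=7 wood=2

Answer: no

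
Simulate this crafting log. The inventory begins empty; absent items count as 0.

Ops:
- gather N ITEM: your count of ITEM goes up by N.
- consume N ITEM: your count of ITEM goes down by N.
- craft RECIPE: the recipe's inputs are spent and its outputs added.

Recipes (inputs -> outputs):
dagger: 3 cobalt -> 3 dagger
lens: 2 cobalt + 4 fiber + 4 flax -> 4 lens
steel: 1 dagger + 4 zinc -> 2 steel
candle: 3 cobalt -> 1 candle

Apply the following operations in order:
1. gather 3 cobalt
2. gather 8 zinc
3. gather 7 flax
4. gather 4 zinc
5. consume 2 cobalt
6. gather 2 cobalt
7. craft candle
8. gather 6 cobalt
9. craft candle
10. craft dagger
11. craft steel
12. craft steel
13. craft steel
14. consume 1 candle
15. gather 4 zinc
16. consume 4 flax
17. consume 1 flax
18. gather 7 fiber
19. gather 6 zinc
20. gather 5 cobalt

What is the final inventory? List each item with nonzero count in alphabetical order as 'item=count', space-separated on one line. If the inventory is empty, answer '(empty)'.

Answer: candle=1 cobalt=5 fiber=7 flax=2 steel=6 zinc=10

Derivation:
After 1 (gather 3 cobalt): cobalt=3
After 2 (gather 8 zinc): cobalt=3 zinc=8
After 3 (gather 7 flax): cobalt=3 flax=7 zinc=8
After 4 (gather 4 zinc): cobalt=3 flax=7 zinc=12
After 5 (consume 2 cobalt): cobalt=1 flax=7 zinc=12
After 6 (gather 2 cobalt): cobalt=3 flax=7 zinc=12
After 7 (craft candle): candle=1 flax=7 zinc=12
After 8 (gather 6 cobalt): candle=1 cobalt=6 flax=7 zinc=12
After 9 (craft candle): candle=2 cobalt=3 flax=7 zinc=12
After 10 (craft dagger): candle=2 dagger=3 flax=7 zinc=12
After 11 (craft steel): candle=2 dagger=2 flax=7 steel=2 zinc=8
After 12 (craft steel): candle=2 dagger=1 flax=7 steel=4 zinc=4
After 13 (craft steel): candle=2 flax=7 steel=6
After 14 (consume 1 candle): candle=1 flax=7 steel=6
After 15 (gather 4 zinc): candle=1 flax=7 steel=6 zinc=4
After 16 (consume 4 flax): candle=1 flax=3 steel=6 zinc=4
After 17 (consume 1 flax): candle=1 flax=2 steel=6 zinc=4
After 18 (gather 7 fiber): candle=1 fiber=7 flax=2 steel=6 zinc=4
After 19 (gather 6 zinc): candle=1 fiber=7 flax=2 steel=6 zinc=10
After 20 (gather 5 cobalt): candle=1 cobalt=5 fiber=7 flax=2 steel=6 zinc=10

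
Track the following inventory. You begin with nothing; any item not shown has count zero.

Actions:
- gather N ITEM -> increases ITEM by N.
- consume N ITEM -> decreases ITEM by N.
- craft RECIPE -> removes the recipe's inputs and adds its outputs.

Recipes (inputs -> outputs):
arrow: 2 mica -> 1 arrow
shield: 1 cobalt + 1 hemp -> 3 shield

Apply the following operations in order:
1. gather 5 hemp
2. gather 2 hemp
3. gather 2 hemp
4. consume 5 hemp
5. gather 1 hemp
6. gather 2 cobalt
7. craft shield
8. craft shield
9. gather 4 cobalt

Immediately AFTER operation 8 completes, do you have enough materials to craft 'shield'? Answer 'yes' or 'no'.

Answer: no

Derivation:
After 1 (gather 5 hemp): hemp=5
After 2 (gather 2 hemp): hemp=7
After 3 (gather 2 hemp): hemp=9
After 4 (consume 5 hemp): hemp=4
After 5 (gather 1 hemp): hemp=5
After 6 (gather 2 cobalt): cobalt=2 hemp=5
After 7 (craft shield): cobalt=1 hemp=4 shield=3
After 8 (craft shield): hemp=3 shield=6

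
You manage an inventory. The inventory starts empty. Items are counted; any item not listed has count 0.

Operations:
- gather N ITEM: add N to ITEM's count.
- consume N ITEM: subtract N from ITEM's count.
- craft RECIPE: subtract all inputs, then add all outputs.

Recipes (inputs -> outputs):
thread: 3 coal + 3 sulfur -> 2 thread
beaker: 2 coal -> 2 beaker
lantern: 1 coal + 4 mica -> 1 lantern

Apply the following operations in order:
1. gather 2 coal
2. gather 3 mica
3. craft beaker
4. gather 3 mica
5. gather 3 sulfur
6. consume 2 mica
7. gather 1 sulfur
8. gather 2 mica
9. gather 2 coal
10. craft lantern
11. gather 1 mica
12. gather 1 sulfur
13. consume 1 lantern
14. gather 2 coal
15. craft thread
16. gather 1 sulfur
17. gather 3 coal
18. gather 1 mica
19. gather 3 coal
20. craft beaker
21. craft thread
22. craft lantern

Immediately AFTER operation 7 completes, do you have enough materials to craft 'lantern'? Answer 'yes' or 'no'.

Answer: no

Derivation:
After 1 (gather 2 coal): coal=2
After 2 (gather 3 mica): coal=2 mica=3
After 3 (craft beaker): beaker=2 mica=3
After 4 (gather 3 mica): beaker=2 mica=6
After 5 (gather 3 sulfur): beaker=2 mica=6 sulfur=3
After 6 (consume 2 mica): beaker=2 mica=4 sulfur=3
After 7 (gather 1 sulfur): beaker=2 mica=4 sulfur=4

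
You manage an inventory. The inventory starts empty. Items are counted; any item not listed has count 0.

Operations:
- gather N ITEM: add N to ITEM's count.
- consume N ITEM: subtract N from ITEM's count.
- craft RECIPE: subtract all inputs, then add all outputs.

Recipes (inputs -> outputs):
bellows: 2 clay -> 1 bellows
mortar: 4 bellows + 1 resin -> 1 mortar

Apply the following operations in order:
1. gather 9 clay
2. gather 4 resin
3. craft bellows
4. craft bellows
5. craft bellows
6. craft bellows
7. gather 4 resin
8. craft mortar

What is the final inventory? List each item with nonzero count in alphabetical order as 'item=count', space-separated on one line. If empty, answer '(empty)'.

After 1 (gather 9 clay): clay=9
After 2 (gather 4 resin): clay=9 resin=4
After 3 (craft bellows): bellows=1 clay=7 resin=4
After 4 (craft bellows): bellows=2 clay=5 resin=4
After 5 (craft bellows): bellows=3 clay=3 resin=4
After 6 (craft bellows): bellows=4 clay=1 resin=4
After 7 (gather 4 resin): bellows=4 clay=1 resin=8
After 8 (craft mortar): clay=1 mortar=1 resin=7

Answer: clay=1 mortar=1 resin=7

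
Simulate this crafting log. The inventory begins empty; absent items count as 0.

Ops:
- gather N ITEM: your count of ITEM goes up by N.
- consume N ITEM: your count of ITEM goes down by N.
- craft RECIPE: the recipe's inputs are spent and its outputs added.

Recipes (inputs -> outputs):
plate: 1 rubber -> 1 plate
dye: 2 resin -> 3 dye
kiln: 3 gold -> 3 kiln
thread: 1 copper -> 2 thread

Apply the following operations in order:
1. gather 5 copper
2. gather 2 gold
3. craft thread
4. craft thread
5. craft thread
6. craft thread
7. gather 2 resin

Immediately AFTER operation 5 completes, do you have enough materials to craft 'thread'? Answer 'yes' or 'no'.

After 1 (gather 5 copper): copper=5
After 2 (gather 2 gold): copper=5 gold=2
After 3 (craft thread): copper=4 gold=2 thread=2
After 4 (craft thread): copper=3 gold=2 thread=4
After 5 (craft thread): copper=2 gold=2 thread=6

Answer: yes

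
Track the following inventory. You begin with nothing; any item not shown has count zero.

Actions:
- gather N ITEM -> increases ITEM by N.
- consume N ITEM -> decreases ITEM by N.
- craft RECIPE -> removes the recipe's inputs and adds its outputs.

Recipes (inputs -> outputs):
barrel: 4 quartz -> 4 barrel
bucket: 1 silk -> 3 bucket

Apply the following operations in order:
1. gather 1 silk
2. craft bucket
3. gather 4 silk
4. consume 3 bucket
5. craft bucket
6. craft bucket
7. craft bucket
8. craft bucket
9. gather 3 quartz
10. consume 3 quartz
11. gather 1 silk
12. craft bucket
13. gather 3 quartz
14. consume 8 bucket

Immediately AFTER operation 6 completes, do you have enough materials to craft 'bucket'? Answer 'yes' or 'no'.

After 1 (gather 1 silk): silk=1
After 2 (craft bucket): bucket=3
After 3 (gather 4 silk): bucket=3 silk=4
After 4 (consume 3 bucket): silk=4
After 5 (craft bucket): bucket=3 silk=3
After 6 (craft bucket): bucket=6 silk=2

Answer: yes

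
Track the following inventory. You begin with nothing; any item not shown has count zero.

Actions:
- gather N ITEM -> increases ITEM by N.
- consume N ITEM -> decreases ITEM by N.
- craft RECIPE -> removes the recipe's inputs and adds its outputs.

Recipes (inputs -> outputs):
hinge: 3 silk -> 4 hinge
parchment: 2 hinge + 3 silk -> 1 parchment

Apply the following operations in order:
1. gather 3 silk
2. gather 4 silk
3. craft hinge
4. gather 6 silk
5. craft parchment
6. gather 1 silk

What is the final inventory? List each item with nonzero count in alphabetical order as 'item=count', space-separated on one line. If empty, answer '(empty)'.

Answer: hinge=2 parchment=1 silk=8

Derivation:
After 1 (gather 3 silk): silk=3
After 2 (gather 4 silk): silk=7
After 3 (craft hinge): hinge=4 silk=4
After 4 (gather 6 silk): hinge=4 silk=10
After 5 (craft parchment): hinge=2 parchment=1 silk=7
After 6 (gather 1 silk): hinge=2 parchment=1 silk=8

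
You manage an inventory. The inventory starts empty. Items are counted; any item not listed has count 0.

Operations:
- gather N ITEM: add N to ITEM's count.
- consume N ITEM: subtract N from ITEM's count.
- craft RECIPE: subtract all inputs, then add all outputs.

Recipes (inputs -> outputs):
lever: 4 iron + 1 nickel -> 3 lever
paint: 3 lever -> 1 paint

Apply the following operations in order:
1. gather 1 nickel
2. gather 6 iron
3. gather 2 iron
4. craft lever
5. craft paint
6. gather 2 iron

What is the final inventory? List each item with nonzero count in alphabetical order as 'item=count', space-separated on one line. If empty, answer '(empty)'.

Answer: iron=6 paint=1

Derivation:
After 1 (gather 1 nickel): nickel=1
After 2 (gather 6 iron): iron=6 nickel=1
After 3 (gather 2 iron): iron=8 nickel=1
After 4 (craft lever): iron=4 lever=3
After 5 (craft paint): iron=4 paint=1
After 6 (gather 2 iron): iron=6 paint=1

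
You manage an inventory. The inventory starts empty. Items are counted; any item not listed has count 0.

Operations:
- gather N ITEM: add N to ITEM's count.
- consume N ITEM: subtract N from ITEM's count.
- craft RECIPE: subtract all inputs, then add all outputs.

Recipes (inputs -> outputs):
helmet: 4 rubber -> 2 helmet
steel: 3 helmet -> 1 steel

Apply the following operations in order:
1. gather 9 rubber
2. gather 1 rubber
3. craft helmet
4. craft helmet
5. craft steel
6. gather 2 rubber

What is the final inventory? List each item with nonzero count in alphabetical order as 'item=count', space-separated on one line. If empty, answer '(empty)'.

Answer: helmet=1 rubber=4 steel=1

Derivation:
After 1 (gather 9 rubber): rubber=9
After 2 (gather 1 rubber): rubber=10
After 3 (craft helmet): helmet=2 rubber=6
After 4 (craft helmet): helmet=4 rubber=2
After 5 (craft steel): helmet=1 rubber=2 steel=1
After 6 (gather 2 rubber): helmet=1 rubber=4 steel=1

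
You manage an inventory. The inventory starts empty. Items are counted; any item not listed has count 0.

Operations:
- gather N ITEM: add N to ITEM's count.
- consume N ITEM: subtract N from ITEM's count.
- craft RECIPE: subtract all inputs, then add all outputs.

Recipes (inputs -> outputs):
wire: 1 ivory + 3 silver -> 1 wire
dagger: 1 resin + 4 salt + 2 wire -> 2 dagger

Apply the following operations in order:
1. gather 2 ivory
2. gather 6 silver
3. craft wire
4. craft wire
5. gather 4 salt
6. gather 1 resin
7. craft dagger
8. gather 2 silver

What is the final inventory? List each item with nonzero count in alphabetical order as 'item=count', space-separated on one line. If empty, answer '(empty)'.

After 1 (gather 2 ivory): ivory=2
After 2 (gather 6 silver): ivory=2 silver=6
After 3 (craft wire): ivory=1 silver=3 wire=1
After 4 (craft wire): wire=2
After 5 (gather 4 salt): salt=4 wire=2
After 6 (gather 1 resin): resin=1 salt=4 wire=2
After 7 (craft dagger): dagger=2
After 8 (gather 2 silver): dagger=2 silver=2

Answer: dagger=2 silver=2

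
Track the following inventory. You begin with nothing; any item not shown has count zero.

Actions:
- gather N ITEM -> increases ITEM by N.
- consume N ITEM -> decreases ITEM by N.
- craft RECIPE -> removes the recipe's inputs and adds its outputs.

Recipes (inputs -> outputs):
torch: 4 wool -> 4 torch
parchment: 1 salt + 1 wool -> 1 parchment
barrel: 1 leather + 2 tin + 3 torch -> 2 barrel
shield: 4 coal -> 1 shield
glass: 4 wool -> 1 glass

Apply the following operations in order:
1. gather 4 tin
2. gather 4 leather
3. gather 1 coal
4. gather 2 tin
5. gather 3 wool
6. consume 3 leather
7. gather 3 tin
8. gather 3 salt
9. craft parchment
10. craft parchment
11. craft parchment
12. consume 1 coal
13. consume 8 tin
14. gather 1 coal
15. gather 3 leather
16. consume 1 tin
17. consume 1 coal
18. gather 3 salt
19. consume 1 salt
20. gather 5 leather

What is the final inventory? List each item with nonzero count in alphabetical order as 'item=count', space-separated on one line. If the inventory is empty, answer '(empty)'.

After 1 (gather 4 tin): tin=4
After 2 (gather 4 leather): leather=4 tin=4
After 3 (gather 1 coal): coal=1 leather=4 tin=4
After 4 (gather 2 tin): coal=1 leather=4 tin=6
After 5 (gather 3 wool): coal=1 leather=4 tin=6 wool=3
After 6 (consume 3 leather): coal=1 leather=1 tin=6 wool=3
After 7 (gather 3 tin): coal=1 leather=1 tin=9 wool=3
After 8 (gather 3 salt): coal=1 leather=1 salt=3 tin=9 wool=3
After 9 (craft parchment): coal=1 leather=1 parchment=1 salt=2 tin=9 wool=2
After 10 (craft parchment): coal=1 leather=1 parchment=2 salt=1 tin=9 wool=1
After 11 (craft parchment): coal=1 leather=1 parchment=3 tin=9
After 12 (consume 1 coal): leather=1 parchment=3 tin=9
After 13 (consume 8 tin): leather=1 parchment=3 tin=1
After 14 (gather 1 coal): coal=1 leather=1 parchment=3 tin=1
After 15 (gather 3 leather): coal=1 leather=4 parchment=3 tin=1
After 16 (consume 1 tin): coal=1 leather=4 parchment=3
After 17 (consume 1 coal): leather=4 parchment=3
After 18 (gather 3 salt): leather=4 parchment=3 salt=3
After 19 (consume 1 salt): leather=4 parchment=3 salt=2
After 20 (gather 5 leather): leather=9 parchment=3 salt=2

Answer: leather=9 parchment=3 salt=2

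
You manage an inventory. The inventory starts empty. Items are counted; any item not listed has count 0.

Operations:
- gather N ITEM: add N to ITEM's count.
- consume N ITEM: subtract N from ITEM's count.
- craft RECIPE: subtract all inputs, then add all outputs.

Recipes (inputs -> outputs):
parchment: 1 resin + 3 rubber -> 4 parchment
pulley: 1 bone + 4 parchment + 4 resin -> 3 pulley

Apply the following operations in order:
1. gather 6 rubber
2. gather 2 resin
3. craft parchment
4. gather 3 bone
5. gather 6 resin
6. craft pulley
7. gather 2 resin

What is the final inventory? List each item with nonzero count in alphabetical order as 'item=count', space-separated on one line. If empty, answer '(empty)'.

Answer: bone=2 pulley=3 resin=5 rubber=3

Derivation:
After 1 (gather 6 rubber): rubber=6
After 2 (gather 2 resin): resin=2 rubber=6
After 3 (craft parchment): parchment=4 resin=1 rubber=3
After 4 (gather 3 bone): bone=3 parchment=4 resin=1 rubber=3
After 5 (gather 6 resin): bone=3 parchment=4 resin=7 rubber=3
After 6 (craft pulley): bone=2 pulley=3 resin=3 rubber=3
After 7 (gather 2 resin): bone=2 pulley=3 resin=5 rubber=3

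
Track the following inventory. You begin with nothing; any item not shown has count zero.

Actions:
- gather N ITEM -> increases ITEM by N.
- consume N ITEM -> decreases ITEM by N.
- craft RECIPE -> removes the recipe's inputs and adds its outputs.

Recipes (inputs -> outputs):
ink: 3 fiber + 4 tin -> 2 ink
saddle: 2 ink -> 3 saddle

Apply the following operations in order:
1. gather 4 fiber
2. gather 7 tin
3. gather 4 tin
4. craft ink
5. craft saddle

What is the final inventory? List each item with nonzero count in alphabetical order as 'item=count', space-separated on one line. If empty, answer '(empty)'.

Answer: fiber=1 saddle=3 tin=7

Derivation:
After 1 (gather 4 fiber): fiber=4
After 2 (gather 7 tin): fiber=4 tin=7
After 3 (gather 4 tin): fiber=4 tin=11
After 4 (craft ink): fiber=1 ink=2 tin=7
After 5 (craft saddle): fiber=1 saddle=3 tin=7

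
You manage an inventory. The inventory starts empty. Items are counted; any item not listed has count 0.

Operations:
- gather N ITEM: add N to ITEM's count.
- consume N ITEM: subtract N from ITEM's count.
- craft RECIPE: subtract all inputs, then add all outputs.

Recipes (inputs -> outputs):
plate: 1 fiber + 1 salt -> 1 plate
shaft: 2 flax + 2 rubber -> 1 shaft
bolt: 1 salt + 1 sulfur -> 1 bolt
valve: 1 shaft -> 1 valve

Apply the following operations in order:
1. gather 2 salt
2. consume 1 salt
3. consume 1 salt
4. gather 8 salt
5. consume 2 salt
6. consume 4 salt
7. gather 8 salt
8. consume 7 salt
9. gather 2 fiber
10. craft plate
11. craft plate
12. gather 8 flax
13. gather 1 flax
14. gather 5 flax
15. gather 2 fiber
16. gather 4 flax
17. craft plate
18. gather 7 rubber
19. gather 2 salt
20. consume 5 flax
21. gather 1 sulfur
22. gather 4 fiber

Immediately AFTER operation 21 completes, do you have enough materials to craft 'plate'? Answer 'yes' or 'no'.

After 1 (gather 2 salt): salt=2
After 2 (consume 1 salt): salt=1
After 3 (consume 1 salt): (empty)
After 4 (gather 8 salt): salt=8
After 5 (consume 2 salt): salt=6
After 6 (consume 4 salt): salt=2
After 7 (gather 8 salt): salt=10
After 8 (consume 7 salt): salt=3
After 9 (gather 2 fiber): fiber=2 salt=3
After 10 (craft plate): fiber=1 plate=1 salt=2
After 11 (craft plate): plate=2 salt=1
After 12 (gather 8 flax): flax=8 plate=2 salt=1
After 13 (gather 1 flax): flax=9 plate=2 salt=1
After 14 (gather 5 flax): flax=14 plate=2 salt=1
After 15 (gather 2 fiber): fiber=2 flax=14 plate=2 salt=1
After 16 (gather 4 flax): fiber=2 flax=18 plate=2 salt=1
After 17 (craft plate): fiber=1 flax=18 plate=3
After 18 (gather 7 rubber): fiber=1 flax=18 plate=3 rubber=7
After 19 (gather 2 salt): fiber=1 flax=18 plate=3 rubber=7 salt=2
After 20 (consume 5 flax): fiber=1 flax=13 plate=3 rubber=7 salt=2
After 21 (gather 1 sulfur): fiber=1 flax=13 plate=3 rubber=7 salt=2 sulfur=1

Answer: yes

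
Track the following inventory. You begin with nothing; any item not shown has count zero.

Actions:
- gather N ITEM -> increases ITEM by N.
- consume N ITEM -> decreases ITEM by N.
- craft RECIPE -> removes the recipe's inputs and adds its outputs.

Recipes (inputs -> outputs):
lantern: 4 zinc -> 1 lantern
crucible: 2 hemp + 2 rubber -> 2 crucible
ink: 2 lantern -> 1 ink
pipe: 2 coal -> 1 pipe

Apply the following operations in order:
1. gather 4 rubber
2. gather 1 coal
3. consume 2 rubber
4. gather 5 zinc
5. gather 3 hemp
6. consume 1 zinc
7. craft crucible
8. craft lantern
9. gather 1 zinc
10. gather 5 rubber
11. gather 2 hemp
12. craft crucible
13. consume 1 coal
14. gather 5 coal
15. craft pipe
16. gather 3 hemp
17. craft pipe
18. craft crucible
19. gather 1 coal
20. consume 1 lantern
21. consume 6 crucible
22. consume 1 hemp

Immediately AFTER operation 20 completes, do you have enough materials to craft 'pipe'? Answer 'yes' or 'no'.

After 1 (gather 4 rubber): rubber=4
After 2 (gather 1 coal): coal=1 rubber=4
After 3 (consume 2 rubber): coal=1 rubber=2
After 4 (gather 5 zinc): coal=1 rubber=2 zinc=5
After 5 (gather 3 hemp): coal=1 hemp=3 rubber=2 zinc=5
After 6 (consume 1 zinc): coal=1 hemp=3 rubber=2 zinc=4
After 7 (craft crucible): coal=1 crucible=2 hemp=1 zinc=4
After 8 (craft lantern): coal=1 crucible=2 hemp=1 lantern=1
After 9 (gather 1 zinc): coal=1 crucible=2 hemp=1 lantern=1 zinc=1
After 10 (gather 5 rubber): coal=1 crucible=2 hemp=1 lantern=1 rubber=5 zinc=1
After 11 (gather 2 hemp): coal=1 crucible=2 hemp=3 lantern=1 rubber=5 zinc=1
After 12 (craft crucible): coal=1 crucible=4 hemp=1 lantern=1 rubber=3 zinc=1
After 13 (consume 1 coal): crucible=4 hemp=1 lantern=1 rubber=3 zinc=1
After 14 (gather 5 coal): coal=5 crucible=4 hemp=1 lantern=1 rubber=3 zinc=1
After 15 (craft pipe): coal=3 crucible=4 hemp=1 lantern=1 pipe=1 rubber=3 zinc=1
After 16 (gather 3 hemp): coal=3 crucible=4 hemp=4 lantern=1 pipe=1 rubber=3 zinc=1
After 17 (craft pipe): coal=1 crucible=4 hemp=4 lantern=1 pipe=2 rubber=3 zinc=1
After 18 (craft crucible): coal=1 crucible=6 hemp=2 lantern=1 pipe=2 rubber=1 zinc=1
After 19 (gather 1 coal): coal=2 crucible=6 hemp=2 lantern=1 pipe=2 rubber=1 zinc=1
After 20 (consume 1 lantern): coal=2 crucible=6 hemp=2 pipe=2 rubber=1 zinc=1

Answer: yes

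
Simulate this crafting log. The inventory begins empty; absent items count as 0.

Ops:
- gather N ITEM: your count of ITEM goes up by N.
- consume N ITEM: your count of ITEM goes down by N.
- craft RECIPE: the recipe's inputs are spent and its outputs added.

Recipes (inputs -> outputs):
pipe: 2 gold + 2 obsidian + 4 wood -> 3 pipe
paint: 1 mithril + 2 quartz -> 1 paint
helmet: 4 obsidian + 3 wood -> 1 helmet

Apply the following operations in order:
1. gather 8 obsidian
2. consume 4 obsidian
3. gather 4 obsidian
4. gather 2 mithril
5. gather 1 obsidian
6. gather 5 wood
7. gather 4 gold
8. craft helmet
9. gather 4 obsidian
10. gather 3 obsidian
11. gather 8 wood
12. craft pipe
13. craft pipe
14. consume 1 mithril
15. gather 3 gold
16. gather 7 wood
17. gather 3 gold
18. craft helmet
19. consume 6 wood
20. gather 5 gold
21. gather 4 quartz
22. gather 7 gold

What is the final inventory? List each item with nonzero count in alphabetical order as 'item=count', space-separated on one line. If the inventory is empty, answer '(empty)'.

Answer: gold=18 helmet=2 mithril=1 obsidian=4 pipe=6 quartz=4

Derivation:
After 1 (gather 8 obsidian): obsidian=8
After 2 (consume 4 obsidian): obsidian=4
After 3 (gather 4 obsidian): obsidian=8
After 4 (gather 2 mithril): mithril=2 obsidian=8
After 5 (gather 1 obsidian): mithril=2 obsidian=9
After 6 (gather 5 wood): mithril=2 obsidian=9 wood=5
After 7 (gather 4 gold): gold=4 mithril=2 obsidian=9 wood=5
After 8 (craft helmet): gold=4 helmet=1 mithril=2 obsidian=5 wood=2
After 9 (gather 4 obsidian): gold=4 helmet=1 mithril=2 obsidian=9 wood=2
After 10 (gather 3 obsidian): gold=4 helmet=1 mithril=2 obsidian=12 wood=2
After 11 (gather 8 wood): gold=4 helmet=1 mithril=2 obsidian=12 wood=10
After 12 (craft pipe): gold=2 helmet=1 mithril=2 obsidian=10 pipe=3 wood=6
After 13 (craft pipe): helmet=1 mithril=2 obsidian=8 pipe=6 wood=2
After 14 (consume 1 mithril): helmet=1 mithril=1 obsidian=8 pipe=6 wood=2
After 15 (gather 3 gold): gold=3 helmet=1 mithril=1 obsidian=8 pipe=6 wood=2
After 16 (gather 7 wood): gold=3 helmet=1 mithril=1 obsidian=8 pipe=6 wood=9
After 17 (gather 3 gold): gold=6 helmet=1 mithril=1 obsidian=8 pipe=6 wood=9
After 18 (craft helmet): gold=6 helmet=2 mithril=1 obsidian=4 pipe=6 wood=6
After 19 (consume 6 wood): gold=6 helmet=2 mithril=1 obsidian=4 pipe=6
After 20 (gather 5 gold): gold=11 helmet=2 mithril=1 obsidian=4 pipe=6
After 21 (gather 4 quartz): gold=11 helmet=2 mithril=1 obsidian=4 pipe=6 quartz=4
After 22 (gather 7 gold): gold=18 helmet=2 mithril=1 obsidian=4 pipe=6 quartz=4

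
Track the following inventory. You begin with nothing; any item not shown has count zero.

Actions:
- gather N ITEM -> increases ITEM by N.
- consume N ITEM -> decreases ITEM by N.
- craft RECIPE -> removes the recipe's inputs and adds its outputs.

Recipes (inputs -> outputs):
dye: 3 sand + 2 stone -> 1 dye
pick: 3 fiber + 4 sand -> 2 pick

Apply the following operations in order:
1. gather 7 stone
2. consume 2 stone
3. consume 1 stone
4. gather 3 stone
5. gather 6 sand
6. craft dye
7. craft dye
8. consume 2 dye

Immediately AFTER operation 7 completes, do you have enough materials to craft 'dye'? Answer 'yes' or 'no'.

Answer: no

Derivation:
After 1 (gather 7 stone): stone=7
After 2 (consume 2 stone): stone=5
After 3 (consume 1 stone): stone=4
After 4 (gather 3 stone): stone=7
After 5 (gather 6 sand): sand=6 stone=7
After 6 (craft dye): dye=1 sand=3 stone=5
After 7 (craft dye): dye=2 stone=3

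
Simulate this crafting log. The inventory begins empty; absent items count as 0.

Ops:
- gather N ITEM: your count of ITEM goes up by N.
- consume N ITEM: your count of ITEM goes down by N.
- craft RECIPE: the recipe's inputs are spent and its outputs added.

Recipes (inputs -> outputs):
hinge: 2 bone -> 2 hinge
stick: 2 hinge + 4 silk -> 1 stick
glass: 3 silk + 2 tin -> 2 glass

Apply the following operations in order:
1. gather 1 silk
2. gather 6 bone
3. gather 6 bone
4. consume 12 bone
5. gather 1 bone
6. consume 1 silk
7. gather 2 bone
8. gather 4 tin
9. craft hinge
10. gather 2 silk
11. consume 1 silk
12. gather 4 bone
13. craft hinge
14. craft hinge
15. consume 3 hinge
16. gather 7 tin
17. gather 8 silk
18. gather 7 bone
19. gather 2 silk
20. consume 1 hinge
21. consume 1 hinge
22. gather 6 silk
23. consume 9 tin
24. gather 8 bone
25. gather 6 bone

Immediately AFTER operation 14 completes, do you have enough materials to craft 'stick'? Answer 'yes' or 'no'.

Answer: no

Derivation:
After 1 (gather 1 silk): silk=1
After 2 (gather 6 bone): bone=6 silk=1
After 3 (gather 6 bone): bone=12 silk=1
After 4 (consume 12 bone): silk=1
After 5 (gather 1 bone): bone=1 silk=1
After 6 (consume 1 silk): bone=1
After 7 (gather 2 bone): bone=3
After 8 (gather 4 tin): bone=3 tin=4
After 9 (craft hinge): bone=1 hinge=2 tin=4
After 10 (gather 2 silk): bone=1 hinge=2 silk=2 tin=4
After 11 (consume 1 silk): bone=1 hinge=2 silk=1 tin=4
After 12 (gather 4 bone): bone=5 hinge=2 silk=1 tin=4
After 13 (craft hinge): bone=3 hinge=4 silk=1 tin=4
After 14 (craft hinge): bone=1 hinge=6 silk=1 tin=4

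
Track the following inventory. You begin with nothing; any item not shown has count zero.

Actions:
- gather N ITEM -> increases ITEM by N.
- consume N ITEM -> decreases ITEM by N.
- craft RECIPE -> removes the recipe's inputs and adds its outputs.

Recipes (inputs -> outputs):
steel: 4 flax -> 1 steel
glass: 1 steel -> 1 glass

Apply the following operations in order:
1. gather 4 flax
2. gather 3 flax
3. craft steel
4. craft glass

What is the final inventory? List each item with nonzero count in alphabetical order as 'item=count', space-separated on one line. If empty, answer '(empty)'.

Answer: flax=3 glass=1

Derivation:
After 1 (gather 4 flax): flax=4
After 2 (gather 3 flax): flax=7
After 3 (craft steel): flax=3 steel=1
After 4 (craft glass): flax=3 glass=1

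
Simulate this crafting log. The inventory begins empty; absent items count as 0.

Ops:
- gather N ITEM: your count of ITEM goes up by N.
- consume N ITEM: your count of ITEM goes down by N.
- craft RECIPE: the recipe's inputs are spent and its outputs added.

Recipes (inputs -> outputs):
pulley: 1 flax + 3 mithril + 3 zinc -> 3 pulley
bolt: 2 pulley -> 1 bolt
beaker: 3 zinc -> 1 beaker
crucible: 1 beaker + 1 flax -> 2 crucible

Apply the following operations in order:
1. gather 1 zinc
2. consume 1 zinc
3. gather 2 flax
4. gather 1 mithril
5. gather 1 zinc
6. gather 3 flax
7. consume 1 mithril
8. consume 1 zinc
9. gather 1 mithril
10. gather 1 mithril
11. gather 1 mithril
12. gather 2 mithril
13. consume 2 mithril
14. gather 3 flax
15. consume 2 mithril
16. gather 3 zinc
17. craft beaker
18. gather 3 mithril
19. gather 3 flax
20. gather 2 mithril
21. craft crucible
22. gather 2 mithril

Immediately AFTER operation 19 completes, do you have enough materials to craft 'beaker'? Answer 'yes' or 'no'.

After 1 (gather 1 zinc): zinc=1
After 2 (consume 1 zinc): (empty)
After 3 (gather 2 flax): flax=2
After 4 (gather 1 mithril): flax=2 mithril=1
After 5 (gather 1 zinc): flax=2 mithril=1 zinc=1
After 6 (gather 3 flax): flax=5 mithril=1 zinc=1
After 7 (consume 1 mithril): flax=5 zinc=1
After 8 (consume 1 zinc): flax=5
After 9 (gather 1 mithril): flax=5 mithril=1
After 10 (gather 1 mithril): flax=5 mithril=2
After 11 (gather 1 mithril): flax=5 mithril=3
After 12 (gather 2 mithril): flax=5 mithril=5
After 13 (consume 2 mithril): flax=5 mithril=3
After 14 (gather 3 flax): flax=8 mithril=3
After 15 (consume 2 mithril): flax=8 mithril=1
After 16 (gather 3 zinc): flax=8 mithril=1 zinc=3
After 17 (craft beaker): beaker=1 flax=8 mithril=1
After 18 (gather 3 mithril): beaker=1 flax=8 mithril=4
After 19 (gather 3 flax): beaker=1 flax=11 mithril=4

Answer: no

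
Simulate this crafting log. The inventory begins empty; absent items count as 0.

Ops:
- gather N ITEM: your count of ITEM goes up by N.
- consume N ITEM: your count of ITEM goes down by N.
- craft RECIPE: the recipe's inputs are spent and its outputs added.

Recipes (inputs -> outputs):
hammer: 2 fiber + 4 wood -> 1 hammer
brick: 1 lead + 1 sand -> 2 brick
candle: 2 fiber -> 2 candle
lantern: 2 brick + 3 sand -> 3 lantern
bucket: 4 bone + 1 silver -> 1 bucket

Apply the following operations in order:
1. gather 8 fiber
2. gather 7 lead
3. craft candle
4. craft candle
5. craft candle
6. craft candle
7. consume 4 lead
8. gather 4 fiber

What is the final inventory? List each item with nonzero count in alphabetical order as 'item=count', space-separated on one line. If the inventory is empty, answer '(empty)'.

After 1 (gather 8 fiber): fiber=8
After 2 (gather 7 lead): fiber=8 lead=7
After 3 (craft candle): candle=2 fiber=6 lead=7
After 4 (craft candle): candle=4 fiber=4 lead=7
After 5 (craft candle): candle=6 fiber=2 lead=7
After 6 (craft candle): candle=8 lead=7
After 7 (consume 4 lead): candle=8 lead=3
After 8 (gather 4 fiber): candle=8 fiber=4 lead=3

Answer: candle=8 fiber=4 lead=3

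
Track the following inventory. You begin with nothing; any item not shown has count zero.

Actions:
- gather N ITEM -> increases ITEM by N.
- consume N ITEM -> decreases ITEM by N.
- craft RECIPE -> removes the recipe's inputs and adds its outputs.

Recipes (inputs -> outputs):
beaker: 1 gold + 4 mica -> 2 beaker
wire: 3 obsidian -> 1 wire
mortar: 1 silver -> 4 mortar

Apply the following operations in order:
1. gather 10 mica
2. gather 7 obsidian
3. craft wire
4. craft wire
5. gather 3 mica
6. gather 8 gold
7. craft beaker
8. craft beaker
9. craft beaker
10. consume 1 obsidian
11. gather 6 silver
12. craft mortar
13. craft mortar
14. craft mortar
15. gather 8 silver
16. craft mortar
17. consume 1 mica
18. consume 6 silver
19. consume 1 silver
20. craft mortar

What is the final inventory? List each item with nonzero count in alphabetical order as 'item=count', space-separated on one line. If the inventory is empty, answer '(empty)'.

After 1 (gather 10 mica): mica=10
After 2 (gather 7 obsidian): mica=10 obsidian=7
After 3 (craft wire): mica=10 obsidian=4 wire=1
After 4 (craft wire): mica=10 obsidian=1 wire=2
After 5 (gather 3 mica): mica=13 obsidian=1 wire=2
After 6 (gather 8 gold): gold=8 mica=13 obsidian=1 wire=2
After 7 (craft beaker): beaker=2 gold=7 mica=9 obsidian=1 wire=2
After 8 (craft beaker): beaker=4 gold=6 mica=5 obsidian=1 wire=2
After 9 (craft beaker): beaker=6 gold=5 mica=1 obsidian=1 wire=2
After 10 (consume 1 obsidian): beaker=6 gold=5 mica=1 wire=2
After 11 (gather 6 silver): beaker=6 gold=5 mica=1 silver=6 wire=2
After 12 (craft mortar): beaker=6 gold=5 mica=1 mortar=4 silver=5 wire=2
After 13 (craft mortar): beaker=6 gold=5 mica=1 mortar=8 silver=4 wire=2
After 14 (craft mortar): beaker=6 gold=5 mica=1 mortar=12 silver=3 wire=2
After 15 (gather 8 silver): beaker=6 gold=5 mica=1 mortar=12 silver=11 wire=2
After 16 (craft mortar): beaker=6 gold=5 mica=1 mortar=16 silver=10 wire=2
After 17 (consume 1 mica): beaker=6 gold=5 mortar=16 silver=10 wire=2
After 18 (consume 6 silver): beaker=6 gold=5 mortar=16 silver=4 wire=2
After 19 (consume 1 silver): beaker=6 gold=5 mortar=16 silver=3 wire=2
After 20 (craft mortar): beaker=6 gold=5 mortar=20 silver=2 wire=2

Answer: beaker=6 gold=5 mortar=20 silver=2 wire=2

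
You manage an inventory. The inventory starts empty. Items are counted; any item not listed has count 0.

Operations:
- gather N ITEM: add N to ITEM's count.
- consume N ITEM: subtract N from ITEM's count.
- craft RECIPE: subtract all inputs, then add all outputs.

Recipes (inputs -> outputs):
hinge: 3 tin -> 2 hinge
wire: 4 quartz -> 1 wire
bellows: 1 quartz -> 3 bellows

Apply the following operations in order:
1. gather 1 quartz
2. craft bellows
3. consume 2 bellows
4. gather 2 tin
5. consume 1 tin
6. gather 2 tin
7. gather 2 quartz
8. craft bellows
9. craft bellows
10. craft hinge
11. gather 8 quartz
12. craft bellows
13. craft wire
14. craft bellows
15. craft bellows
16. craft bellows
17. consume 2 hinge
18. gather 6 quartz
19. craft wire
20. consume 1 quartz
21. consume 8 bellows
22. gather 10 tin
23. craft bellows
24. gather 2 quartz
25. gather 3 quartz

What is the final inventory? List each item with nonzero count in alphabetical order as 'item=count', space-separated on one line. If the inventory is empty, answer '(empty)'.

Answer: bellows=14 quartz=5 tin=10 wire=2

Derivation:
After 1 (gather 1 quartz): quartz=1
After 2 (craft bellows): bellows=3
After 3 (consume 2 bellows): bellows=1
After 4 (gather 2 tin): bellows=1 tin=2
After 5 (consume 1 tin): bellows=1 tin=1
After 6 (gather 2 tin): bellows=1 tin=3
After 7 (gather 2 quartz): bellows=1 quartz=2 tin=3
After 8 (craft bellows): bellows=4 quartz=1 tin=3
After 9 (craft bellows): bellows=7 tin=3
After 10 (craft hinge): bellows=7 hinge=2
After 11 (gather 8 quartz): bellows=7 hinge=2 quartz=8
After 12 (craft bellows): bellows=10 hinge=2 quartz=7
After 13 (craft wire): bellows=10 hinge=2 quartz=3 wire=1
After 14 (craft bellows): bellows=13 hinge=2 quartz=2 wire=1
After 15 (craft bellows): bellows=16 hinge=2 quartz=1 wire=1
After 16 (craft bellows): bellows=19 hinge=2 wire=1
After 17 (consume 2 hinge): bellows=19 wire=1
After 18 (gather 6 quartz): bellows=19 quartz=6 wire=1
After 19 (craft wire): bellows=19 quartz=2 wire=2
After 20 (consume 1 quartz): bellows=19 quartz=1 wire=2
After 21 (consume 8 bellows): bellows=11 quartz=1 wire=2
After 22 (gather 10 tin): bellows=11 quartz=1 tin=10 wire=2
After 23 (craft bellows): bellows=14 tin=10 wire=2
After 24 (gather 2 quartz): bellows=14 quartz=2 tin=10 wire=2
After 25 (gather 3 quartz): bellows=14 quartz=5 tin=10 wire=2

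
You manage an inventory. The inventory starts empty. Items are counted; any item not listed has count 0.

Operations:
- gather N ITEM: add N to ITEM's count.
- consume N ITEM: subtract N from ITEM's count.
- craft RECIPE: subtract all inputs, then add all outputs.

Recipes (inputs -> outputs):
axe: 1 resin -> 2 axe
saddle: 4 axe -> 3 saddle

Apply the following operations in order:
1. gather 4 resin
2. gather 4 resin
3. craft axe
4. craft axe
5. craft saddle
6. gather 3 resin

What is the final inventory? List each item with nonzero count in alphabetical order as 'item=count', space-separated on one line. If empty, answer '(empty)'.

Answer: resin=9 saddle=3

Derivation:
After 1 (gather 4 resin): resin=4
After 2 (gather 4 resin): resin=8
After 3 (craft axe): axe=2 resin=7
After 4 (craft axe): axe=4 resin=6
After 5 (craft saddle): resin=6 saddle=3
After 6 (gather 3 resin): resin=9 saddle=3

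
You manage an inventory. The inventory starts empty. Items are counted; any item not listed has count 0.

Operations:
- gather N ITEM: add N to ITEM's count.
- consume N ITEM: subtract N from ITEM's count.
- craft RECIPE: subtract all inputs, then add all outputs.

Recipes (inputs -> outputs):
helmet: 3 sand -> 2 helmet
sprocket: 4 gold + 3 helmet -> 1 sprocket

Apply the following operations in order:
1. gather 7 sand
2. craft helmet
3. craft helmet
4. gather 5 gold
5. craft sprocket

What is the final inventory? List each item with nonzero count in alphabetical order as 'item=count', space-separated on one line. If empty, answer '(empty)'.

After 1 (gather 7 sand): sand=7
After 2 (craft helmet): helmet=2 sand=4
After 3 (craft helmet): helmet=4 sand=1
After 4 (gather 5 gold): gold=5 helmet=4 sand=1
After 5 (craft sprocket): gold=1 helmet=1 sand=1 sprocket=1

Answer: gold=1 helmet=1 sand=1 sprocket=1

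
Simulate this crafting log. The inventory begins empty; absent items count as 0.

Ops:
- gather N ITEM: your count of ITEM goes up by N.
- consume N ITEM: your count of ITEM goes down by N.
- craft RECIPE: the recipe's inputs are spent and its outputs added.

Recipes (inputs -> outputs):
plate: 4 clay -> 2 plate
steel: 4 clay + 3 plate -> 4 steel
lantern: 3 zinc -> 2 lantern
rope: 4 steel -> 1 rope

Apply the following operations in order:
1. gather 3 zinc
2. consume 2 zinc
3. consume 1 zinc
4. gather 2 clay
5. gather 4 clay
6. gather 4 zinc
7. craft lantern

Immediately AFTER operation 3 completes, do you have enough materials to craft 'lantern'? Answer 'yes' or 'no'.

Answer: no

Derivation:
After 1 (gather 3 zinc): zinc=3
After 2 (consume 2 zinc): zinc=1
After 3 (consume 1 zinc): (empty)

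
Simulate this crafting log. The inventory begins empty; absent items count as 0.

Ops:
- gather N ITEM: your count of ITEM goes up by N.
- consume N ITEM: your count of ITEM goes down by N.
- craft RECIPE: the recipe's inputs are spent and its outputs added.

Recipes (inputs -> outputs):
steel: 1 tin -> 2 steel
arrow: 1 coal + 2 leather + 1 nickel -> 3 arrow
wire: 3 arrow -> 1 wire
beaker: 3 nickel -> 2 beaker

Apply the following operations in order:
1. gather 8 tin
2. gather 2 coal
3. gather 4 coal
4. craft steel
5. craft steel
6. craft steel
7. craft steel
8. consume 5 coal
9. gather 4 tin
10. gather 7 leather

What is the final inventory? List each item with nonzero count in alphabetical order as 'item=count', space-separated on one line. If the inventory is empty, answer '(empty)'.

After 1 (gather 8 tin): tin=8
After 2 (gather 2 coal): coal=2 tin=8
After 3 (gather 4 coal): coal=6 tin=8
After 4 (craft steel): coal=6 steel=2 tin=7
After 5 (craft steel): coal=6 steel=4 tin=6
After 6 (craft steel): coal=6 steel=6 tin=5
After 7 (craft steel): coal=6 steel=8 tin=4
After 8 (consume 5 coal): coal=1 steel=8 tin=4
After 9 (gather 4 tin): coal=1 steel=8 tin=8
After 10 (gather 7 leather): coal=1 leather=7 steel=8 tin=8

Answer: coal=1 leather=7 steel=8 tin=8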